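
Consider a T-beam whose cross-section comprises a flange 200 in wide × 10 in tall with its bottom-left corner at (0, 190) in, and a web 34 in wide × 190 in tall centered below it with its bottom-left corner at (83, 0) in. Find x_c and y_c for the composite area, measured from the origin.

x_c = 100.00 in, y_c = 118.64 in

web: A = 34 × 190 = 6460.00, centroid at (100.00, 95.00).
flange: A = 200 × 10 = 2000.00, centroid at (100.00, 195.00).
ΣA = 8460.00 in², ΣAx_c = 846000.00 in³, ΣAy_c = 1003700.00 in³.
x_c = 846000.00/8460.00 = 100.00 in; y_c = 1003700.00/8460.00 = 118.64 in.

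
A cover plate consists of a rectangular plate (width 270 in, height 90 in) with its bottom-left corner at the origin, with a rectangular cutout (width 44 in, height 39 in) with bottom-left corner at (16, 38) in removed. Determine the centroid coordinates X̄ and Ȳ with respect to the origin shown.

X̄ = 142.37 in, Ȳ = 44.05 in

Part | A | x̄ᵢ | ȳᵢ | A·x̄ᵢ | A·ȳᵢ
plate | 24300.00 | 135.00 | 45.00 | 3280500.00 | 1093500.00
hole | -1716.00 | 38.00 | 57.50 | -65208.00 | -98670.00
Σ | 22584.00 |  |  | 3215292.00 | 994830.00
X̄ = 3215292.00 / 22584.00 = 142.37 in
Ȳ = 994830.00 / 22584.00 = 44.05 in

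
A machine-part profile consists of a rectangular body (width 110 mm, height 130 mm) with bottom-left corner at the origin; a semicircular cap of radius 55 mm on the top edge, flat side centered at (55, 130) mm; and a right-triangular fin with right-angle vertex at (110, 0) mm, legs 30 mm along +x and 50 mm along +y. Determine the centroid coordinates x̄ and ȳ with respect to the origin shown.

Part | A | x̄ᵢ | ȳᵢ | A·x̄ᵢ | A·ȳᵢ
rectangular body | 14300.00 | 55.00 | 65.00 | 786500.00 | 929500.00
semicircular top | 4751.66 | 55.00 | 153.34 | 261341.24 | 728632.32
triangular fin | 750.00 | 120.00 | 16.67 | 90000.00 | 12500.00
Σ | 19801.66 |  |  | 1137841.24 | 1670632.32
x̄ = 1137841.24 / 19801.66 = 57.46 mm
ȳ = 1670632.32 / 19801.66 = 84.37 mm

x̄ = 57.46 mm, ȳ = 84.37 mm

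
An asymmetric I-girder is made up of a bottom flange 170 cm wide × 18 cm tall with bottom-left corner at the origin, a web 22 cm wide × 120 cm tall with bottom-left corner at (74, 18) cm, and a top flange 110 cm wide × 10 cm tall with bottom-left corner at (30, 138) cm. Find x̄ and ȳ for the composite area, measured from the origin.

x̄ = 85.00 cm, ȳ = 57.46 cm

Part | A | x̄ᵢ | ȳᵢ | A·x̄ᵢ | A·ȳᵢ
bottom flange | 3060.00 | 85.00 | 9.00 | 260100.00 | 27540.00
web | 2640.00 | 85.00 | 78.00 | 224400.00 | 205920.00
top flange | 1100.00 | 85.00 | 143.00 | 93500.00 | 157300.00
Σ | 6800.00 |  |  | 578000.00 | 390760.00
x̄ = 578000.00 / 6800.00 = 85.00 cm
ȳ = 390760.00 / 6800.00 = 57.46 cm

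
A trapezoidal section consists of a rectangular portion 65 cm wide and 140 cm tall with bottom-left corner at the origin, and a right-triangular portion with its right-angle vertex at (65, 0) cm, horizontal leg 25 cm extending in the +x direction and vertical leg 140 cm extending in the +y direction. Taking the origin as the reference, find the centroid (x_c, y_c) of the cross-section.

x_c = 39.09 cm, y_c = 66.24 cm

rectangular portion: A = 65 × 140 = 9100.00, centroid at (32.50, 70.00).
triangular portion: A = ½·25·140 = 1750.00, centroid at (73.33, 46.67).
ΣA = 10850.00 cm²
ΣAx_c = (9100.00)(32.50) + (1750.00)(73.33) = 424083.33 cm³
ΣAy_c = (9100.00)(70.00) + (1750.00)(46.67) = 718666.67 cm³
x_c = 424083.33 / 10850.00 = 39.09 cm
y_c = 718666.67 / 10850.00 = 66.24 cm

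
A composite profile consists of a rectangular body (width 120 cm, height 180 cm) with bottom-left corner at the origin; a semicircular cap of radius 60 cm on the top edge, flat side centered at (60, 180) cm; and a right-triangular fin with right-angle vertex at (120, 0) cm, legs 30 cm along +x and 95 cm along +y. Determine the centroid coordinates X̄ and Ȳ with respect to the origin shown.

rectangular body: A = 120 × 180 = 21600.00, centroid at (60.00, 90.00).
semicircular top: A = ½π·60² = 5654.87, centroid at (60.00, 205.46).
triangular fin: A = ½·30·95 = 1425.00, centroid at (130.00, 31.67).
ΣA = 28679.87 cm²
ΣAX̄ = (21600.00)(60.00) + (5654.87)(60.00) + (1425.00)(130.00) = 1820542.01 cm³
ΣAȲ = (21600.00)(90.00) + (5654.87)(205.46) + (1425.00)(31.67) = 3151001.02 cm³
X̄ = 1820542.01 / 28679.87 = 63.48 cm
Ȳ = 3151001.02 / 28679.87 = 109.87 cm

X̄ = 63.48 cm, Ȳ = 109.87 cm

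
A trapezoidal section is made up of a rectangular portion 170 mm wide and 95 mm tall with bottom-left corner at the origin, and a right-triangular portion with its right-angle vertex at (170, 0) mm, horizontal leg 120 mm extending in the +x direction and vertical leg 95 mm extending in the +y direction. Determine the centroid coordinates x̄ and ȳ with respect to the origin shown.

x̄ = 117.61 mm, ȳ = 43.37 mm

rectangular portion: A = 170 × 95 = 16150.00, centroid at (85.00, 47.50).
triangular portion: A = ½·120·95 = 5700.00, centroid at (210.00, 31.67).
ΣA = 21850.00 mm²
ΣAx̄ = (16150.00)(85.00) + (5700.00)(210.00) = 2569750.00 mm³
ΣAȳ = (16150.00)(47.50) + (5700.00)(31.67) = 947625.00 mm³
x̄ = 2569750.00 / 21850.00 = 117.61 mm
ȳ = 947625.00 / 21850.00 = 43.37 mm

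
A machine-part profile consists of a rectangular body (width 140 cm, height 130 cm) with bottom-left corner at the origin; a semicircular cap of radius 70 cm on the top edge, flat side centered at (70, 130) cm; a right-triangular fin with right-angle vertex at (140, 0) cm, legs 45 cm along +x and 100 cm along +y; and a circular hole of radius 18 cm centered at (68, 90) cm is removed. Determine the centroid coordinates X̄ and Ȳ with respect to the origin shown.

Part | A | x̄ᵢ | ȳᵢ | A·x̄ᵢ | A·ȳᵢ
rectangular body | 18200.00 | 70.00 | 65.00 | 1274000.00 | 1183000.00
semicircular top | 7696.90 | 70.00 | 159.71 | 538783.14 | 1229263.93
triangular fin | 2250.00 | 155.00 | 33.33 | 348750.00 | 75000.00
hole | -1017.88 | 68.00 | 90.00 | -69215.57 | -91608.84
Σ | 27129.03 |  |  | 2092317.57 | 2395655.09
X̄ = 2092317.57 / 27129.03 = 77.12 cm
Ȳ = 2395655.09 / 27129.03 = 88.31 cm

X̄ = 77.12 cm, Ȳ = 88.31 cm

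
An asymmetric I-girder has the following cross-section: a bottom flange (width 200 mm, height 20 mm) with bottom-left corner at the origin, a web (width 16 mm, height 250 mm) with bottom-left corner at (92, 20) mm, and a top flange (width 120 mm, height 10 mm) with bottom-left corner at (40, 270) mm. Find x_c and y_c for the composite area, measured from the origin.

bottom flange: A = 200 × 20 = 4000.00, centroid at (100.00, 10.00).
web: A = 16 × 250 = 4000.00, centroid at (100.00, 145.00).
top flange: A = 120 × 10 = 1200.00, centroid at (100.00, 275.00).
ΣA = 9200.00 mm², ΣAx_c = 920000.00 mm³, ΣAy_c = 950000.00 mm³.
x_c = 920000.00/9200.00 = 100.00 mm; y_c = 950000.00/9200.00 = 103.26 mm.

x_c = 100.00 mm, y_c = 103.26 mm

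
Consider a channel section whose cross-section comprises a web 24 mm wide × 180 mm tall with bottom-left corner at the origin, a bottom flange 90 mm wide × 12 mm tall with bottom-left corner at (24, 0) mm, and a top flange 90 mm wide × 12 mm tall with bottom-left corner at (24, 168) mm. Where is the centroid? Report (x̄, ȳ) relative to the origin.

x̄ = 31.00 mm, ȳ = 90.00 mm

web: A = 24 × 180 = 4320.00, centroid at (12.00, 90.00).
bottom flange: A = 90 × 12 = 1080.00, centroid at (69.00, 6.00).
top flange: A = 90 × 12 = 1080.00, centroid at (69.00, 174.00).
ΣA = 6480.00 mm², ΣAx̄ = 200880.00 mm³, ΣAȳ = 583200.00 mm³.
x̄ = 200880.00/6480.00 = 31.00 mm; ȳ = 583200.00/6480.00 = 90.00 mm.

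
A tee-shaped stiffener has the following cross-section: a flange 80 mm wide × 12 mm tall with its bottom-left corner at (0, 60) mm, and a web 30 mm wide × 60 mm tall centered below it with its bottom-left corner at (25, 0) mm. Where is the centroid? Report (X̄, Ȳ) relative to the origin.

web: A = 30 × 60 = 1800.00, centroid at (40.00, 30.00).
flange: A = 80 × 12 = 960.00, centroid at (40.00, 66.00).
ΣA = 2760.00 mm², ΣAX̄ = 110400.00 mm³, ΣAȲ = 117360.00 mm³.
X̄ = 110400.00/2760.00 = 40.00 mm; Ȳ = 117360.00/2760.00 = 42.52 mm.

X̄ = 40.00 mm, Ȳ = 42.52 mm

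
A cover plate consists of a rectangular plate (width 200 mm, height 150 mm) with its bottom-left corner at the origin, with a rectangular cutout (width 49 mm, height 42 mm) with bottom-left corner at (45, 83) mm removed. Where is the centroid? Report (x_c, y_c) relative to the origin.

Part | A | x̄ᵢ | ȳᵢ | A·x̄ᵢ | A·ȳᵢ
plate | 30000.00 | 100.00 | 75.00 | 3000000.00 | 2250000.00
hole | -2058.00 | 69.50 | 104.00 | -143031.00 | -214032.00
Σ | 27942.00 |  |  | 2856969.00 | 2035968.00
x_c = 2856969.00 / 27942.00 = 102.25 mm
y_c = 2035968.00 / 27942.00 = 72.86 mm

x_c = 102.25 mm, y_c = 72.86 mm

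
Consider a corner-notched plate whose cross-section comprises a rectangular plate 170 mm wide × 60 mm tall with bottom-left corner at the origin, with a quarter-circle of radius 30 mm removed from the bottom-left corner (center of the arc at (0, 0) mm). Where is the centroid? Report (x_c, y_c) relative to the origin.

x_c = 90.38 mm, y_c = 31.29 mm

plate: A = 170 × 60 = 10200.00, centroid at (85.00, 30.00).
removed quarter-circle: A = −¼π·30² = -706.86, centroid at (12.73, 12.73).
ΣA = 9493.14 mm², ΣAx_c = 858000.00 mm³, ΣAy_c = 297000.00 mm³.
x_c = 858000.00/9493.14 = 90.38 mm; y_c = 297000.00/9493.14 = 31.29 mm.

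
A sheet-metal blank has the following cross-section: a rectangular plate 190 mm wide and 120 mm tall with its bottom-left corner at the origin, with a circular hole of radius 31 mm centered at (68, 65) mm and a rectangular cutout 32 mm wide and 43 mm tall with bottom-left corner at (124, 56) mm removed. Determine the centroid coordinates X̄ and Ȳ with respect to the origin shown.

Part | A | x̄ᵢ | ȳᵢ | A·x̄ᵢ | A·ȳᵢ
plate | 22800.00 | 95.00 | 60.00 | 2166000.00 | 1368000.00
hole 1 | -3019.07 | 68.00 | 65.00 | -205296.80 | -196239.59
hole 2 | -1376.00 | 140.00 | 77.50 | -192640.00 | -106640.00
Σ | 18404.93 |  |  | 1768063.20 | 1065120.41
X̄ = 1768063.20 / 18404.93 = 96.06 mm
Ȳ = 1065120.41 / 18404.93 = 57.87 mm

X̄ = 96.06 mm, Ȳ = 57.87 mm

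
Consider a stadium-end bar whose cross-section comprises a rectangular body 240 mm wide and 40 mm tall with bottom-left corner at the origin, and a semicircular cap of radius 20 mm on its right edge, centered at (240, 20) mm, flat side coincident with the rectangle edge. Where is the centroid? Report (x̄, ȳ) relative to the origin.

rectangular body: A = 240 × 40 = 9600.00, centroid at (120.00, 20.00).
semicircular end: A = ½π·20² = 628.32, centroid at (248.49, 20.00).
ΣA = 10228.32 mm², ΣAx̄ = 1308129.78 mm³, ΣAȳ = 204566.37 mm³.
x̄ = 1308129.78/10228.32 = 127.89 mm; ȳ = 204566.37/10228.32 = 20.00 mm.

x̄ = 127.89 mm, ȳ = 20.00 mm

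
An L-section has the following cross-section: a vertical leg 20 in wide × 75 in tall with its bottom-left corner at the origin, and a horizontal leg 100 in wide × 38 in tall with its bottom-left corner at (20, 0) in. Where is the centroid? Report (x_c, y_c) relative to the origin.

x_c = 53.02 in, y_c = 24.24 in

Part | A | x̄ᵢ | ȳᵢ | A·x̄ᵢ | A·ȳᵢ
vertical leg | 1500.00 | 10.00 | 37.50 | 15000.00 | 56250.00
horizontal leg | 3800.00 | 70.00 | 19.00 | 266000.00 | 72200.00
Σ | 5300.00 |  |  | 281000.00 | 128450.00
x_c = 281000.00 / 5300.00 = 53.02 in
y_c = 128450.00 / 5300.00 = 24.24 in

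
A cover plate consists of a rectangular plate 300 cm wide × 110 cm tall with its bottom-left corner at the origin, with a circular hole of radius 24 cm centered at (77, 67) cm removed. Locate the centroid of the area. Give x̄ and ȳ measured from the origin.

x̄ = 154.24 cm, ȳ = 54.30 cm

Part | A | x̄ᵢ | ȳᵢ | A·x̄ᵢ | A·ȳᵢ
plate | 33000.00 | 150.00 | 55.00 | 4950000.00 | 1815000.00
hole | -1809.56 | 77.00 | 67.00 | -139335.92 | -121240.34
Σ | 31190.44 |  |  | 4810664.08 | 1693759.66
x̄ = 4810664.08 / 31190.44 = 154.24 cm
ȳ = 1693759.66 / 31190.44 = 54.30 cm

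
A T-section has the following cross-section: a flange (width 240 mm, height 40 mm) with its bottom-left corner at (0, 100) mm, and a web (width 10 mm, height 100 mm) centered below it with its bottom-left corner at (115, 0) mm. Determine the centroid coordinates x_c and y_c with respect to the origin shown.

web: A = 10 × 100 = 1000.00, centroid at (120.00, 50.00).
flange: A = 240 × 40 = 9600.00, centroid at (120.00, 120.00).
ΣA = 10600.00 mm²
ΣAx_c = (1000.00)(120.00) + (9600.00)(120.00) = 1272000.00 mm³
ΣAy_c = (1000.00)(50.00) + (9600.00)(120.00) = 1202000.00 mm³
x_c = 1272000.00 / 10600.00 = 120.00 mm
y_c = 1202000.00 / 10600.00 = 113.40 mm

x_c = 120.00 mm, y_c = 113.40 mm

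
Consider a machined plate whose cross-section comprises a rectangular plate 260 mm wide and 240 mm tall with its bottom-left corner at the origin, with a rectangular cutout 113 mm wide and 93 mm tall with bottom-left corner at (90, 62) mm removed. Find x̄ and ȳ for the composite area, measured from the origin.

x̄ = 126.66 mm, ȳ = 122.33 mm

plate: A = 260 × 240 = 62400.00, centroid at (130.00, 120.00).
hole: A = −(113 × 93) = -10509.00, centroid at (146.50, 108.50).
ΣA = 51891.00 mm²
ΣAx̄ = (62400.00)(130.00) + (-10509.00)(146.50) = 6572431.50 mm³
ΣAȳ = (62400.00)(120.00) + (-10509.00)(108.50) = 6347773.50 mm³
x̄ = 6572431.50 / 51891.00 = 126.66 mm
ȳ = 6347773.50 / 51891.00 = 122.33 mm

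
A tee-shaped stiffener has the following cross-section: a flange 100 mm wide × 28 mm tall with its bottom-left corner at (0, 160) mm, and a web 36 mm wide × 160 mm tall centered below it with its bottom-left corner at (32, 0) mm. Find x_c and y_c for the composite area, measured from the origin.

x_c = 50.00 mm, y_c = 110.75 mm

web: A = 36 × 160 = 5760.00, centroid at (50.00, 80.00).
flange: A = 100 × 28 = 2800.00, centroid at (50.00, 174.00).
ΣA = 8560.00 mm², ΣAx_c = 428000.00 mm³, ΣAy_c = 948000.00 mm³.
x_c = 428000.00/8560.00 = 50.00 mm; y_c = 948000.00/8560.00 = 110.75 mm.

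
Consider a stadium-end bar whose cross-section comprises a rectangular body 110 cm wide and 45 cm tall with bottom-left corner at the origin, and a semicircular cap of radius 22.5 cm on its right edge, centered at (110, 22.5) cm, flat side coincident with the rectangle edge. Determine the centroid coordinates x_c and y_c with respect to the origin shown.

x_c = 63.93 cm, y_c = 22.50 cm

Part | A | x̄ᵢ | ȳᵢ | A·x̄ᵢ | A·ȳᵢ
rectangular body | 4950.00 | 55.00 | 22.50 | 272250.00 | 111375.00
semicircular end | 795.22 | 119.55 | 22.50 | 95067.47 | 17892.35
Σ | 5745.22 |  |  | 367317.47 | 129267.35
x_c = 367317.47 / 5745.22 = 63.93 cm
y_c = 129267.35 / 5745.22 = 22.50 cm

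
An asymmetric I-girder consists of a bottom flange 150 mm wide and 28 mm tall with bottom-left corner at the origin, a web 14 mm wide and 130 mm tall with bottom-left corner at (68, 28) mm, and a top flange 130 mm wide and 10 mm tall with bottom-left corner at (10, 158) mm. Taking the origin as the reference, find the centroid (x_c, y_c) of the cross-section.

x_c = 75.00 mm, y_c = 60.10 mm

bottom flange: A = 150 × 28 = 4200.00, centroid at (75.00, 14.00).
web: A = 14 × 130 = 1820.00, centroid at (75.00, 93.00).
top flange: A = 130 × 10 = 1300.00, centroid at (75.00, 163.00).
ΣA = 7320.00 mm², ΣAx_c = 549000.00 mm³, ΣAy_c = 439960.00 mm³.
x_c = 549000.00/7320.00 = 75.00 mm; y_c = 439960.00/7320.00 = 60.10 mm.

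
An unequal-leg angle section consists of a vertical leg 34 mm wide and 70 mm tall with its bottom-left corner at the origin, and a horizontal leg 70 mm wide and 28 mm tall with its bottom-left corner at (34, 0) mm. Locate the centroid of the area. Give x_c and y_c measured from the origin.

x_c = 40.48 mm, y_c = 25.52 mm

vertical leg: A = 34 × 70 = 2380.00, centroid at (17.00, 35.00).
horizontal leg: A = 70 × 28 = 1960.00, centroid at (69.00, 14.00).
ΣA = 4340.00 mm², ΣAx_c = 175700.00 mm³, ΣAy_c = 110740.00 mm³.
x_c = 175700.00/4340.00 = 40.48 mm; y_c = 110740.00/4340.00 = 25.52 mm.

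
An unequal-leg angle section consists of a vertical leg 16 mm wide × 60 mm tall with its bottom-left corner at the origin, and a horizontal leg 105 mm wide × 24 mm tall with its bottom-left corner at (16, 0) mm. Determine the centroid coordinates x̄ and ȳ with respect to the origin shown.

vertical leg: A = 16 × 60 = 960.00, centroid at (8.00, 30.00).
horizontal leg: A = 105 × 24 = 2520.00, centroid at (68.50, 12.00).
ΣA = 3480.00 mm²
ΣAx̄ = (960.00)(8.00) + (2520.00)(68.50) = 180300.00 mm³
ΣAȳ = (960.00)(30.00) + (2520.00)(12.00) = 59040.00 mm³
x̄ = 180300.00 / 3480.00 = 51.81 mm
ȳ = 59040.00 / 3480.00 = 16.97 mm

x̄ = 51.81 mm, ȳ = 16.97 mm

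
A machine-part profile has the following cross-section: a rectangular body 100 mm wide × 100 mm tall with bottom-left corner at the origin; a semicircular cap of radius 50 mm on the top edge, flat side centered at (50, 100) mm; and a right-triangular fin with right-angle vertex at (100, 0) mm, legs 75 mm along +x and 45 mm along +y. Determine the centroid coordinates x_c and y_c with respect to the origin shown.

Part | A | x̄ᵢ | ȳᵢ | A·x̄ᵢ | A·ȳᵢ
rectangular body | 10000.00 | 50.00 | 50.00 | 500000.00 | 500000.00
semicircular top | 3926.99 | 50.00 | 121.22 | 196349.54 | 476032.42
triangular fin | 1687.50 | 125.00 | 15.00 | 210937.50 | 25312.50
Σ | 15614.49 |  |  | 907287.04 | 1001344.92
x_c = 907287.04 / 15614.49 = 58.11 mm
y_c = 1001344.92 / 15614.49 = 64.13 mm

x_c = 58.11 mm, y_c = 64.13 mm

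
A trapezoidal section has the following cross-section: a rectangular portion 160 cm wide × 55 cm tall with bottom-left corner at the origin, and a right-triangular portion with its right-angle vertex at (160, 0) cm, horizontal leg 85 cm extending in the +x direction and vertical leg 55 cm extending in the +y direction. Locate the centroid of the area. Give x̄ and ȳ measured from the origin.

Part | A | x̄ᵢ | ȳᵢ | A·x̄ᵢ | A·ȳᵢ
rectangular portion | 8800.00 | 80.00 | 27.50 | 704000.00 | 242000.00
triangular portion | 2337.50 | 188.33 | 18.33 | 440229.17 | 42854.17
Σ | 11137.50 |  |  | 1144229.17 | 284854.17
x̄ = 1144229.17 / 11137.50 = 102.74 cm
ȳ = 284854.17 / 11137.50 = 25.58 cm

x̄ = 102.74 cm, ȳ = 25.58 cm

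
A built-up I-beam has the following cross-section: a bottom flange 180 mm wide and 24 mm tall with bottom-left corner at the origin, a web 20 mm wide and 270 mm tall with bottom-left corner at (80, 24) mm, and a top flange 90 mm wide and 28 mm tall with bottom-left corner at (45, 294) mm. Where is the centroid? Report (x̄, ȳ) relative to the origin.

x̄ = 90.00 mm, ȳ = 137.79 mm

bottom flange: A = 180 × 24 = 4320.00, centroid at (90.00, 12.00).
web: A = 20 × 270 = 5400.00, centroid at (90.00, 159.00).
top flange: A = 90 × 28 = 2520.00, centroid at (90.00, 308.00).
ΣA = 12240.00 mm², ΣAx̄ = 1101600.00 mm³, ΣAȳ = 1686600.00 mm³.
x̄ = 1101600.00/12240.00 = 90.00 mm; ȳ = 1686600.00/12240.00 = 137.79 mm.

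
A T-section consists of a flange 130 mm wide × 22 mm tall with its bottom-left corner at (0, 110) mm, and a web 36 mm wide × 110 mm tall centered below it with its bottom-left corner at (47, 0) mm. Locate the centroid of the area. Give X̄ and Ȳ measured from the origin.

Part | A | x̄ᵢ | ȳᵢ | A·x̄ᵢ | A·ȳᵢ
web | 3960.00 | 65.00 | 55.00 | 257400.00 | 217800.00
flange | 2860.00 | 65.00 | 121.00 | 185900.00 | 346060.00
Σ | 6820.00 |  |  | 443300.00 | 563860.00
X̄ = 443300.00 / 6820.00 = 65.00 mm
Ȳ = 563860.00 / 6820.00 = 82.68 mm

X̄ = 65.00 mm, Ȳ = 82.68 mm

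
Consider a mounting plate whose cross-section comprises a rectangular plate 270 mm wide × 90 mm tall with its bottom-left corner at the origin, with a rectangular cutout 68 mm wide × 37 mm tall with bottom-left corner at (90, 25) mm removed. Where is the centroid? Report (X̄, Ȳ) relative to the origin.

Part | A | x̄ᵢ | ȳᵢ | A·x̄ᵢ | A·ȳᵢ
plate | 24300.00 | 135.00 | 45.00 | 3280500.00 | 1093500.00
hole | -2516.00 | 124.00 | 43.50 | -311984.00 | -109446.00
Σ | 21784.00 |  |  | 2968516.00 | 984054.00
X̄ = 2968516.00 / 21784.00 = 136.27 mm
Ȳ = 984054.00 / 21784.00 = 45.17 mm

X̄ = 136.27 mm, Ȳ = 45.17 mm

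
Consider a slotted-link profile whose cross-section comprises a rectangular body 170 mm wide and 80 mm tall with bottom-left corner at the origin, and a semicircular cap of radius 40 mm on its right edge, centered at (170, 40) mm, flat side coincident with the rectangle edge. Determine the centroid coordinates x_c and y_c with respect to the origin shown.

rectangular body: A = 170 × 80 = 13600.00, centroid at (85.00, 40.00).
semicircular end: A = ½π·40² = 2513.27, centroid at (186.98, 40.00).
ΣA = 16113.27 mm², ΣAx_c = 1625923.27 mm³, ΣAy_c = 644530.96 mm³.
x_c = 1625923.27/16113.27 = 100.91 mm; y_c = 644530.96/16113.27 = 40.00 mm.

x_c = 100.91 mm, y_c = 40.00 mm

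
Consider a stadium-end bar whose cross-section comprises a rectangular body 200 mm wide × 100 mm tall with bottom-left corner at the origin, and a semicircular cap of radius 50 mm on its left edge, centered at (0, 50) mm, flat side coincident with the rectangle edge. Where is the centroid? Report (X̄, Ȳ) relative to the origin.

X̄ = 80.10 mm, Ȳ = 50.00 mm

Part | A | x̄ᵢ | ȳᵢ | A·x̄ᵢ | A·ȳᵢ
rectangular body | 20000.00 | 100.00 | 50.00 | 2000000.00 | 1000000.00
semicircular end | 3926.99 | -21.22 | 50.00 | -83333.33 | 196349.54
Σ | 23926.99 |  |  | 1916666.67 | 1196349.54
X̄ = 1916666.67 / 23926.99 = 80.10 mm
Ȳ = 1196349.54 / 23926.99 = 50.00 mm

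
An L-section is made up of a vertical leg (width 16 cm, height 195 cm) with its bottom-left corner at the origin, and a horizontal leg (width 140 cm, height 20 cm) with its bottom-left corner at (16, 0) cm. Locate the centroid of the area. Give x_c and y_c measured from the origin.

vertical leg: A = 16 × 195 = 3120.00, centroid at (8.00, 97.50).
horizontal leg: A = 140 × 20 = 2800.00, centroid at (86.00, 10.00).
ΣA = 5920.00 cm², ΣAx_c = 265760.00 cm³, ΣAy_c = 332200.00 cm³.
x_c = 265760.00/5920.00 = 44.89 cm; y_c = 332200.00/5920.00 = 56.11 cm.

x_c = 44.89 cm, y_c = 56.11 cm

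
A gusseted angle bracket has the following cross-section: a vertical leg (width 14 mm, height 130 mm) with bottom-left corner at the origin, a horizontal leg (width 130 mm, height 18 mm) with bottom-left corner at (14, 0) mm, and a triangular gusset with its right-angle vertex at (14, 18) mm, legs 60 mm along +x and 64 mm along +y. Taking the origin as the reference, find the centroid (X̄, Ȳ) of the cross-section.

X̄ = 43.24 mm, Ȳ = 35.34 mm

vertical leg: A = 14 × 130 = 1820.00, centroid at (7.00, 65.00).
horizontal leg: A = 130 × 18 = 2340.00, centroid at (79.00, 9.00).
gusset: A = ½·60·64 = 1920.00, centroid at (34.00, 39.33).
ΣA = 6080.00 mm²
ΣAX̄ = (1820.00)(7.00) + (2340.00)(79.00) + (1920.00)(34.00) = 262880.00 mm³
ΣAȲ = (1820.00)(65.00) + (2340.00)(9.00) + (1920.00)(39.33) = 214880.00 mm³
X̄ = 262880.00 / 6080.00 = 43.24 mm
Ȳ = 214880.00 / 6080.00 = 35.34 mm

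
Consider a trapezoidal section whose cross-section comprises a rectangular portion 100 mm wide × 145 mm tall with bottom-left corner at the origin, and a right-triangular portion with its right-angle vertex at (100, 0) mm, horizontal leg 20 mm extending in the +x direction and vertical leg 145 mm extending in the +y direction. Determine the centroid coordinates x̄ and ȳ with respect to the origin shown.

x̄ = 55.15 mm, ȳ = 70.30 mm

rectangular portion: A = 100 × 145 = 14500.00, centroid at (50.00, 72.50).
triangular portion: A = ½·20·145 = 1450.00, centroid at (106.67, 48.33).
ΣA = 15950.00 mm²
ΣAx̄ = (14500.00)(50.00) + (1450.00)(106.67) = 879666.67 mm³
ΣAȳ = (14500.00)(72.50) + (1450.00)(48.33) = 1121333.33 mm³
x̄ = 879666.67 / 15950.00 = 55.15 mm
ȳ = 1121333.33 / 15950.00 = 70.30 mm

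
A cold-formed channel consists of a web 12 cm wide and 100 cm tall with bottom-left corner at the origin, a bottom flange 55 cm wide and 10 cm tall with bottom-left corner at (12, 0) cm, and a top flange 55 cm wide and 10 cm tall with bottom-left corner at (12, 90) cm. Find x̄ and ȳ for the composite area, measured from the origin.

Part | A | x̄ᵢ | ȳᵢ | A·x̄ᵢ | A·ȳᵢ
web | 1200.00 | 6.00 | 50.00 | 7200.00 | 60000.00
bottom flange | 550.00 | 39.50 | 5.00 | 21725.00 | 2750.00
top flange | 550.00 | 39.50 | 95.00 | 21725.00 | 52250.00
Σ | 2300.00 |  |  | 50650.00 | 115000.00
x̄ = 50650.00 / 2300.00 = 22.02 cm
ȳ = 115000.00 / 2300.00 = 50.00 cm

x̄ = 22.02 cm, ȳ = 50.00 cm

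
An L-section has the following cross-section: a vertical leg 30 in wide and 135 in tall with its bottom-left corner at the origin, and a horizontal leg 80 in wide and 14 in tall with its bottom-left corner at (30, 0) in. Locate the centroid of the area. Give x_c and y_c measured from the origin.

x_c = 26.91 in, y_c = 54.39 in

vertical leg: A = 30 × 135 = 4050.00, centroid at (15.00, 67.50).
horizontal leg: A = 80 × 14 = 1120.00, centroid at (70.00, 7.00).
ΣA = 5170.00 in², ΣAx_c = 139150.00 in³, ΣAy_c = 281215.00 in³.
x_c = 139150.00/5170.00 = 26.91 in; y_c = 281215.00/5170.00 = 54.39 in.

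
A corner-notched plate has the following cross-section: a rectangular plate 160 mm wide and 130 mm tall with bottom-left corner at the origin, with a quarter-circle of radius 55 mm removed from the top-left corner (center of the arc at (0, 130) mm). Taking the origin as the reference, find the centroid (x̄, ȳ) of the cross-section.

plate: A = 160 × 130 = 20800.00, centroid at (80.00, 65.00).
removed quarter-circle: A = −¼π·55² = -2375.83, centroid at (23.34, 106.66).
ΣA = 18424.17 mm²
ΣAx̄ = (20800.00)(80.00) + (-2375.83)(23.34) = 1608541.67 mm³
ΣAȳ = (20800.00)(65.00) + (-2375.83)(106.66) = 1098600.51 mm³
x̄ = 1608541.67 / 18424.17 = 87.31 mm
ȳ = 1098600.51 / 18424.17 = 59.63 mm

x̄ = 87.31 mm, ȳ = 59.63 mm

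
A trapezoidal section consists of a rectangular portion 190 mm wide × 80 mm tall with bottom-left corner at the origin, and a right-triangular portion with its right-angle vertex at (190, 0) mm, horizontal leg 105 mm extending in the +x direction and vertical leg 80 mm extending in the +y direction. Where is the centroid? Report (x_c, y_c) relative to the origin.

x_c = 123.14 mm, y_c = 37.11 mm

Part | A | x̄ᵢ | ȳᵢ | A·x̄ᵢ | A·ȳᵢ
rectangular portion | 15200.00 | 95.00 | 40.00 | 1444000.00 | 608000.00
triangular portion | 4200.00 | 225.00 | 26.67 | 945000.00 | 112000.00
Σ | 19400.00 |  |  | 2389000.00 | 720000.00
x_c = 2389000.00 / 19400.00 = 123.14 mm
y_c = 720000.00 / 19400.00 = 37.11 mm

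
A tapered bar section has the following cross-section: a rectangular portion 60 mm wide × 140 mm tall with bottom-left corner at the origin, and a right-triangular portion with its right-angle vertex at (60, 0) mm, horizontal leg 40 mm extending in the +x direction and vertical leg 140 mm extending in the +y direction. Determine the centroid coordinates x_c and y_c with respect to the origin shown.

x_c = 40.83 mm, y_c = 64.17 mm

Part | A | x̄ᵢ | ȳᵢ | A·x̄ᵢ | A·ȳᵢ
rectangular portion | 8400.00 | 30.00 | 70.00 | 252000.00 | 588000.00
triangular portion | 2800.00 | 73.33 | 46.67 | 205333.33 | 130666.67
Σ | 11200.00 |  |  | 457333.33 | 718666.67
x_c = 457333.33 / 11200.00 = 40.83 mm
y_c = 718666.67 / 11200.00 = 64.17 mm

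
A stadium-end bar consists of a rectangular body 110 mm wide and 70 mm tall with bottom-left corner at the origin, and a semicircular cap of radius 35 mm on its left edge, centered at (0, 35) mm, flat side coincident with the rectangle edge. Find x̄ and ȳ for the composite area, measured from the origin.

Part | A | x̄ᵢ | ȳᵢ | A·x̄ᵢ | A·ȳᵢ
rectangular body | 7700.00 | 55.00 | 35.00 | 423500.00 | 269500.00
semicircular end | 1924.23 | -14.85 | 35.00 | -28583.33 | 67347.89
Σ | 9624.23 |  |  | 394916.67 | 336847.89
x̄ = 394916.67 / 9624.23 = 41.03 mm
ȳ = 336847.89 / 9624.23 = 35.00 mm

x̄ = 41.03 mm, ȳ = 35.00 mm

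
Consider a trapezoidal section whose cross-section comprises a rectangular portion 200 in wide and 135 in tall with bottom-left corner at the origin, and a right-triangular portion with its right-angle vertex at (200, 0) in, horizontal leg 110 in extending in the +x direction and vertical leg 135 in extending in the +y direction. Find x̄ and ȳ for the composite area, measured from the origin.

rectangular portion: A = 200 × 135 = 27000.00, centroid at (100.00, 67.50).
triangular portion: A = ½·110·135 = 7425.00, centroid at (236.67, 45.00).
ΣA = 34425.00 in²
ΣAx̄ = (27000.00)(100.00) + (7425.00)(236.67) = 4457250.00 in³
ΣAȳ = (27000.00)(67.50) + (7425.00)(45.00) = 2156625.00 in³
x̄ = 4457250.00 / 34425.00 = 129.48 in
ȳ = 2156625.00 / 34425.00 = 62.65 in

x̄ = 129.48 in, ȳ = 62.65 in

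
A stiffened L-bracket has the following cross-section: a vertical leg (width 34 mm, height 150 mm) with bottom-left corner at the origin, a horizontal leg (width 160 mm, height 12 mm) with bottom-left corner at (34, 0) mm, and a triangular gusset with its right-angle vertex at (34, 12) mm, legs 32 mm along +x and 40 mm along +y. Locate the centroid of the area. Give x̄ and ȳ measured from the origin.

vertical leg: A = 34 × 150 = 5100.00, centroid at (17.00, 75.00).
horizontal leg: A = 160 × 12 = 1920.00, centroid at (114.00, 6.00).
gusset: A = ½·32·40 = 640.00, centroid at (44.67, 25.33).
ΣA = 7660.00 mm²
ΣAx̄ = (5100.00)(17.00) + (1920.00)(114.00) + (640.00)(44.67) = 334166.67 mm³
ΣAȳ = (5100.00)(75.00) + (1920.00)(6.00) + (640.00)(25.33) = 410233.33 mm³
x̄ = 334166.67 / 7660.00 = 43.62 mm
ȳ = 410233.33 / 7660.00 = 53.56 mm

x̄ = 43.62 mm, ȳ = 53.56 mm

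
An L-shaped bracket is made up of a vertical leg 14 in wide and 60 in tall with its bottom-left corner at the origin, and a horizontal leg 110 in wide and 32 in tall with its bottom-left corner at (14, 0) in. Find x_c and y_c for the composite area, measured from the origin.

vertical leg: A = 14 × 60 = 840.00, centroid at (7.00, 30.00).
horizontal leg: A = 110 × 32 = 3520.00, centroid at (69.00, 16.00).
ΣA = 4360.00 in²
ΣAx_c = (840.00)(7.00) + (3520.00)(69.00) = 248760.00 in³
ΣAy_c = (840.00)(30.00) + (3520.00)(16.00) = 81520.00 in³
x_c = 248760.00 / 4360.00 = 57.06 in
y_c = 81520.00 / 4360.00 = 18.70 in

x_c = 57.06 in, y_c = 18.70 in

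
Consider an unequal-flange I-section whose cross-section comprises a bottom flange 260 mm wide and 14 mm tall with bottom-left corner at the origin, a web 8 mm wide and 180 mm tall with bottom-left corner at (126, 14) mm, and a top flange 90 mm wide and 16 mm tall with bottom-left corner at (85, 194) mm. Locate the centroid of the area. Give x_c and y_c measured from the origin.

x_c = 130.00 mm, y_c = 71.49 mm

Part | A | x̄ᵢ | ȳᵢ | A·x̄ᵢ | A·ȳᵢ
bottom flange | 3640.00 | 130.00 | 7.00 | 473200.00 | 25480.00
web | 1440.00 | 130.00 | 104.00 | 187200.00 | 149760.00
top flange | 1440.00 | 130.00 | 202.00 | 187200.00 | 290880.00
Σ | 6520.00 |  |  | 847600.00 | 466120.00
x_c = 847600.00 / 6520.00 = 130.00 mm
y_c = 466120.00 / 6520.00 = 71.49 mm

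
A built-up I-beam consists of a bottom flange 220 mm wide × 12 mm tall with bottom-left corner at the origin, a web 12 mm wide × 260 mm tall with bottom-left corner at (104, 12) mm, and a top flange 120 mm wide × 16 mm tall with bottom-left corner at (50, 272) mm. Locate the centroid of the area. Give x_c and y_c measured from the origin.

Part | A | x̄ᵢ | ȳᵢ | A·x̄ᵢ | A·ȳᵢ
bottom flange | 2640.00 | 110.00 | 6.00 | 290400.00 | 15840.00
web | 3120.00 | 110.00 | 142.00 | 343200.00 | 443040.00
top flange | 1920.00 | 110.00 | 280.00 | 211200.00 | 537600.00
Σ | 7680.00 |  |  | 844800.00 | 996480.00
x_c = 844800.00 / 7680.00 = 110.00 mm
y_c = 996480.00 / 7680.00 = 129.75 mm

x_c = 110.00 mm, y_c = 129.75 mm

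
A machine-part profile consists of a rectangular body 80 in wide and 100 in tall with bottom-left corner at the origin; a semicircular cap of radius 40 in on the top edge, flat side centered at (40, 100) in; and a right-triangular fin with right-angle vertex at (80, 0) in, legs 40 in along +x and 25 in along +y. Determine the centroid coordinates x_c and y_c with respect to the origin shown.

rectangular body: A = 80 × 100 = 8000.00, centroid at (40.00, 50.00).
semicircular top: A = ½π·40² = 2513.27, centroid at (40.00, 116.98).
triangular fin: A = ½·40·25 = 500.00, centroid at (93.33, 8.33).
ΣA = 11013.27 in²
ΣAx_c = (8000.00)(40.00) + (2513.27)(40.00) + (500.00)(93.33) = 467197.63 in³
ΣAy_c = (8000.00)(50.00) + (2513.27)(116.98) + (500.00)(8.33) = 698160.75 in³
x_c = 467197.63 / 11013.27 = 42.42 in
y_c = 698160.75 / 11013.27 = 63.39 in

x_c = 42.42 in, y_c = 63.39 in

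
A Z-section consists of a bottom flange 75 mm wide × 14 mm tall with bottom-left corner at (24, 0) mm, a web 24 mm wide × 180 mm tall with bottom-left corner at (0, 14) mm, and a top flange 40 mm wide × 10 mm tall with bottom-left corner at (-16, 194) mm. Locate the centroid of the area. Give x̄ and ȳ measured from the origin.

x̄ = 20.45 mm, ȳ = 92.93 mm

bottom flange: A = 75 × 14 = 1050.00, centroid at (61.50, 7.00).
web: A = 24 × 180 = 4320.00, centroid at (12.00, 104.00).
top flange: A = 40 × 10 = 400.00, centroid at (4.00, 199.00).
ΣA = 5770.00 mm², ΣAx̄ = 118015.00 mm³, ΣAȳ = 536230.00 mm³.
x̄ = 118015.00/5770.00 = 20.45 mm; ȳ = 536230.00/5770.00 = 92.93 mm.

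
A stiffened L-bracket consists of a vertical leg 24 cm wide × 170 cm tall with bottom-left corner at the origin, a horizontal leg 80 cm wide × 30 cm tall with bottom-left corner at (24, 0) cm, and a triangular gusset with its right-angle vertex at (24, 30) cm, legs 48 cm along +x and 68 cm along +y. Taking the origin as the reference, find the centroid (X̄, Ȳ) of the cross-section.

X̄ = 33.02 cm, Ȳ = 57.79 cm

Part | A | x̄ᵢ | ȳᵢ | A·x̄ᵢ | A·ȳᵢ
vertical leg | 4080.00 | 12.00 | 85.00 | 48960.00 | 346800.00
horizontal leg | 2400.00 | 64.00 | 15.00 | 153600.00 | 36000.00
gusset | 1632.00 | 40.00 | 52.67 | 65280.00 | 85952.00
Σ | 8112.00 |  |  | 267840.00 | 468752.00
X̄ = 267840.00 / 8112.00 = 33.02 cm
Ȳ = 468752.00 / 8112.00 = 57.79 cm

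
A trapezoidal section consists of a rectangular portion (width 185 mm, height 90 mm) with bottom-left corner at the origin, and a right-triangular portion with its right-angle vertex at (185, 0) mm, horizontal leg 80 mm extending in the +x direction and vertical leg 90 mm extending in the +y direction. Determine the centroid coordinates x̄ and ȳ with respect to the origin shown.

x̄ = 113.69 mm, ȳ = 42.33 mm

rectangular portion: A = 185 × 90 = 16650.00, centroid at (92.50, 45.00).
triangular portion: A = ½·80·90 = 3600.00, centroid at (211.67, 30.00).
ΣA = 20250.00 mm², ΣAx̄ = 2302125.00 mm³, ΣAȳ = 857250.00 mm³.
x̄ = 2302125.00/20250.00 = 113.69 mm; ȳ = 857250.00/20250.00 = 42.33 mm.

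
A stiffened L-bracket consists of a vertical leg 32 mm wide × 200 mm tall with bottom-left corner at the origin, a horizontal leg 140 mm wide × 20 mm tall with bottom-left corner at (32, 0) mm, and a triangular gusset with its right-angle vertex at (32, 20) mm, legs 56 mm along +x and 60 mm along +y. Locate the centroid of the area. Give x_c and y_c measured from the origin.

x_c = 43.49 mm, y_c = 67.57 mm

vertical leg: A = 32 × 200 = 6400.00, centroid at (16.00, 100.00).
horizontal leg: A = 140 × 20 = 2800.00, centroid at (102.00, 10.00).
gusset: A = ½·56·60 = 1680.00, centroid at (50.67, 40.00).
ΣA = 10880.00 mm², ΣAx_c = 473120.00 mm³, ΣAy_c = 735200.00 mm³.
x_c = 473120.00/10880.00 = 43.49 mm; y_c = 735200.00/10880.00 = 67.57 mm.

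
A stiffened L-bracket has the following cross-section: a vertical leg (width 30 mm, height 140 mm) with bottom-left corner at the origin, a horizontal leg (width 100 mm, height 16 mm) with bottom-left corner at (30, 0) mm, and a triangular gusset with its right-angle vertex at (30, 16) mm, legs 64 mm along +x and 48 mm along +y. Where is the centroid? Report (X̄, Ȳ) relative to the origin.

Part | A | x̄ᵢ | ȳᵢ | A·x̄ᵢ | A·ȳᵢ
vertical leg | 4200.00 | 15.00 | 70.00 | 63000.00 | 294000.00
horizontal leg | 1600.00 | 80.00 | 8.00 | 128000.00 | 12800.00
gusset | 1536.00 | 51.33 | 32.00 | 78848.00 | 49152.00
Σ | 7336.00 |  |  | 269848.00 | 355952.00
X̄ = 269848.00 / 7336.00 = 36.78 mm
Ȳ = 355952.00 / 7336.00 = 48.52 mm

X̄ = 36.78 mm, Ȳ = 48.52 mm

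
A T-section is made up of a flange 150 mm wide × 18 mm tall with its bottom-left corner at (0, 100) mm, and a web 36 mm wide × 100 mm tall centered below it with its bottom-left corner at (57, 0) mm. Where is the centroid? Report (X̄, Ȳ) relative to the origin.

web: A = 36 × 100 = 3600.00, centroid at (75.00, 50.00).
flange: A = 150 × 18 = 2700.00, centroid at (75.00, 109.00).
ΣA = 6300.00 mm²
ΣAX̄ = (3600.00)(75.00) + (2700.00)(75.00) = 472500.00 mm³
ΣAȲ = (3600.00)(50.00) + (2700.00)(109.00) = 474300.00 mm³
X̄ = 472500.00 / 6300.00 = 75.00 mm
Ȳ = 474300.00 / 6300.00 = 75.29 mm

X̄ = 75.00 mm, Ȳ = 75.29 mm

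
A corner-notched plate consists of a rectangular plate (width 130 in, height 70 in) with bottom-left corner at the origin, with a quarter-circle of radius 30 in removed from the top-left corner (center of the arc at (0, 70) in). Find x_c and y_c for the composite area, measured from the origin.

x_c = 69.40 in, y_c = 33.12 in

plate: A = 130 × 70 = 9100.00, centroid at (65.00, 35.00).
removed quarter-circle: A = −¼π·30² = -706.86, centroid at (12.73, 57.27).
ΣA = 8393.14 in², ΣAx_c = 582500.00 in³, ΣAy_c = 278019.92 in³.
x_c = 582500.00/8393.14 = 69.40 in; y_c = 278019.92/8393.14 = 33.12 in.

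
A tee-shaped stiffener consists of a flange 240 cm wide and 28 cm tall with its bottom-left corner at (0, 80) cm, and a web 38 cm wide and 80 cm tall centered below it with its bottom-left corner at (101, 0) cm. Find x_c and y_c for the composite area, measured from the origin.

Part | A | x̄ᵢ | ȳᵢ | A·x̄ᵢ | A·ȳᵢ
web | 3040.00 | 120.00 | 40.00 | 364800.00 | 121600.00
flange | 6720.00 | 120.00 | 94.00 | 806400.00 | 631680.00
Σ | 9760.00 |  |  | 1171200.00 | 753280.00
x_c = 1171200.00 / 9760.00 = 120.00 cm
y_c = 753280.00 / 9760.00 = 77.18 cm

x_c = 120.00 cm, y_c = 77.18 cm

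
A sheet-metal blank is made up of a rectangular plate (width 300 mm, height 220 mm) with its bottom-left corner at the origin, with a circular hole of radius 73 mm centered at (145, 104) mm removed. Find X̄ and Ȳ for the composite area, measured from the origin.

Part | A | x̄ᵢ | ȳᵢ | A·x̄ᵢ | A·ȳᵢ
plate | 66000.00 | 150.00 | 110.00 | 9900000.00 | 7260000.00
hole | -16741.55 | 145.00 | 104.00 | -2427524.35 | -1741120.91
Σ | 49258.45 |  |  | 7472475.65 | 5518879.09
X̄ = 7472475.65 / 49258.45 = 151.70 mm
Ȳ = 5518879.09 / 49258.45 = 112.04 mm

X̄ = 151.70 mm, Ȳ = 112.04 mm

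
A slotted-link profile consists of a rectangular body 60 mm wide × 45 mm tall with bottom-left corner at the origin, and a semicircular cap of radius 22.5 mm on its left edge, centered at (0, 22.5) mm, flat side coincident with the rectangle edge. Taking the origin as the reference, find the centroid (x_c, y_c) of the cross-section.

rectangular body: A = 60 × 45 = 2700.00, centroid at (30.00, 22.50).
semicircular end: A = ½π·22.5² = 795.22, centroid at (-9.55, 22.50).
ΣA = 3495.22 mm²
ΣAx_c = (2700.00)(30.00) + (795.22)(-9.55) = 73406.25 mm³
ΣAy_c = (2700.00)(22.50) + (795.22)(22.50) = 78642.35 mm³
x_c = 73406.25 / 3495.22 = 21.00 mm
y_c = 78642.35 / 3495.22 = 22.50 mm

x_c = 21.00 mm, y_c = 22.50 mm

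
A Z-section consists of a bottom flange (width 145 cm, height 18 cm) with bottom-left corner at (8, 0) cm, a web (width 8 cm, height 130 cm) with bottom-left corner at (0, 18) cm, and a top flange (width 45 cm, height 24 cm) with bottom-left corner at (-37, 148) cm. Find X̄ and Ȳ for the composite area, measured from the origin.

X̄ = 41.99 cm, Ȳ = 59.75 cm

Part | A | x̄ᵢ | ȳᵢ | A·x̄ᵢ | A·ȳᵢ
bottom flange | 2610.00 | 80.50 | 9.00 | 210105.00 | 23490.00
web | 1040.00 | 4.00 | 83.00 | 4160.00 | 86320.00
top flange | 1080.00 | -14.50 | 160.00 | -15660.00 | 172800.00
Σ | 4730.00 |  |  | 198605.00 | 282610.00
X̄ = 198605.00 / 4730.00 = 41.99 cm
Ȳ = 282610.00 / 4730.00 = 59.75 cm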